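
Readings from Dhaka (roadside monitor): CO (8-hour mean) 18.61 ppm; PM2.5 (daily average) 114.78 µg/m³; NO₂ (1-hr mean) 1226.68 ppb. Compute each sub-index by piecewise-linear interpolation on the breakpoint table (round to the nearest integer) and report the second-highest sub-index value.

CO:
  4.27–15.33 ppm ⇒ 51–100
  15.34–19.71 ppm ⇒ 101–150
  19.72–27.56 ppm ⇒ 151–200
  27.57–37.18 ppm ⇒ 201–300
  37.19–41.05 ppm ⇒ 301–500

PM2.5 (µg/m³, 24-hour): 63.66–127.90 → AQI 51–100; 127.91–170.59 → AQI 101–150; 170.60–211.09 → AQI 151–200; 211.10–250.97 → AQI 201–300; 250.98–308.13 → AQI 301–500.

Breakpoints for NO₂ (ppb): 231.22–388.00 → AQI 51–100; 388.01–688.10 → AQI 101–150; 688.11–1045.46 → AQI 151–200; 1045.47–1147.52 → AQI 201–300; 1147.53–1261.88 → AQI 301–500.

CO: 18.61 lies in 15.34–19.71, so I_lo=101, I_hi=150, C_lo=15.34, C_hi=19.71.
(150−101)/(19.71−15.34) × (18.61−15.34) + 101 = 49/4.37 × 3.27 + 101 ≈ 137.67 → 138.
PM2.5 114.78: bracket 63.66–127.90 → index 51–100; slope 49/64.24, offset 51.12.
AQI = 51 + 49/64.24·51.12 ≈ 89.99 ⇒ 90.
NO₂: row 1147.53–1261.88 (AQI 301–500). (500−301)·(1226.68−1147.53)/(1261.88−1147.53) + 301 = 199·79.15/114.35 + 301 ≈ 438.74 → 439.
Sub-indices: CO→138, PM2.5→90, NO₂→439. Ranked high→low: 439, 138, 90. Second-highest sub-index = 138.

138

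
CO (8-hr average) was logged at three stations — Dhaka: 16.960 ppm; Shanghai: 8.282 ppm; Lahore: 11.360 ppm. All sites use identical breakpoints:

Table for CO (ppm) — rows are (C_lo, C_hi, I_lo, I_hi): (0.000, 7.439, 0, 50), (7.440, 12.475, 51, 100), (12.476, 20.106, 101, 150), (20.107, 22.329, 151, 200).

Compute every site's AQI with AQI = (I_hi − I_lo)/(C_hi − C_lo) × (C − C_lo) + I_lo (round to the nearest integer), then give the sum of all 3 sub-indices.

278

Dhaka: row 12.476–20.106 (AQI 101–150). (150−101)·(16.960−12.476)/(20.106−12.476) + 101 = 49·4.484/7.630 + 101 ≈ 129.80 → 130.
Shanghai: 8.282 lies in 7.440–12.475, so I_lo=51, I_hi=100, C_lo=7.440, C_hi=12.475.
(100−51)/(12.475−7.440) × (8.282−7.440) + 51 = 49/5.035 × 0.842 + 51 ≈ 59.19 → 59.
Lahore: row 7.440–12.475 (AQI 51–100). (100−51)·(11.360−7.440)/(12.475−7.440) + 51 = 49·3.920/5.035 + 51 ≈ 89.15 → 89.
AQIs: Dhaka=130, Shanghai=59, Lahore=89. Sum = 130 + 59 + 89 = 278.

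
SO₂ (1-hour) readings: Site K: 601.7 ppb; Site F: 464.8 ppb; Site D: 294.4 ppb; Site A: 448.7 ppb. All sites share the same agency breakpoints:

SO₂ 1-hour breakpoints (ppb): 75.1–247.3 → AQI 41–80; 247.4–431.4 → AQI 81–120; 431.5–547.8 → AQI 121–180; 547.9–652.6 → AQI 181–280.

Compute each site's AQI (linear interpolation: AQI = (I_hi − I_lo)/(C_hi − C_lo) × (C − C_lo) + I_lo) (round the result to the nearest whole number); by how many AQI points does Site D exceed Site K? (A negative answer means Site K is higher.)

-141

Site K 601.7: bracket 547.9–652.6 → index 181–280; slope 99/104.7, offset 53.8.
AQI = 181 + 99/104.7·53.8 ≈ 231.87 ⇒ 232.
Site F: 464.8 ∈ [431.5, 547.8] ↔ index [121, 180].
121 + (464.8−431.5)·(180−121)/(547.8−431.5) = 121 + 33.3·59/116.3 ≈ 137.89, so AQI = 138.
Site D: row 247.4–431.4 (AQI 81–120). (120−81)·(294.4−247.4)/(431.4−247.4) + 81 = 39·47.0/184.0 + 81 ≈ 90.96 → 91.
Site A 448.7: bracket 431.5–547.8 → index 121–180; slope 59/116.3, offset 17.2.
AQI = 121 + 59/116.3·17.2 ≈ 129.73 ⇒ 130.
AQIs: Site K=232, Site F=138, Site D=91, Site A=130. Site D (91) − Site K (232) = -141.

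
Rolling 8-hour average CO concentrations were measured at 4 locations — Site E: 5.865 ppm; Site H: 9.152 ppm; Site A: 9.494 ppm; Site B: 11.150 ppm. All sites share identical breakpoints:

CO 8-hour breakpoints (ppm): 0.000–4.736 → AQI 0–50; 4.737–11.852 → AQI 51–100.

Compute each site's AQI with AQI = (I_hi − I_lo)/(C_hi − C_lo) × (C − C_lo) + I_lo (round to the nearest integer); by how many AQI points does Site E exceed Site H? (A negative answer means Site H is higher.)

-22

Site E: row 4.737–11.852 (AQI 51–100). (100−51)·(5.865−4.737)/(11.852−4.737) + 51 = 49·1.128/7.115 + 51 ≈ 58.77 → 59.
Site H 9.152: bracket 4.737–11.852 → index 51–100; slope 49/7.115, offset 4.415.
AQI = 51 + 49/7.115·4.415 ≈ 81.41 ⇒ 81.
Site A: row 4.737–11.852 (AQI 51–100). (100−51)·(9.494−4.737)/(11.852−4.737) + 51 = 49·4.757/7.115 + 51 ≈ 83.76 → 84.
Site B: 11.150 lies in 4.737–11.852, so I_lo=51, I_hi=100, C_lo=4.737, C_hi=11.852.
(100−51)/(11.852−4.737) × (11.150−4.737) + 51 = 49/7.115 × 6.413 + 51 ≈ 95.17 → 95.
AQIs: Site E=59, Site H=81, Site A=84, Site B=95. Site E (59) − Site H (81) = -22.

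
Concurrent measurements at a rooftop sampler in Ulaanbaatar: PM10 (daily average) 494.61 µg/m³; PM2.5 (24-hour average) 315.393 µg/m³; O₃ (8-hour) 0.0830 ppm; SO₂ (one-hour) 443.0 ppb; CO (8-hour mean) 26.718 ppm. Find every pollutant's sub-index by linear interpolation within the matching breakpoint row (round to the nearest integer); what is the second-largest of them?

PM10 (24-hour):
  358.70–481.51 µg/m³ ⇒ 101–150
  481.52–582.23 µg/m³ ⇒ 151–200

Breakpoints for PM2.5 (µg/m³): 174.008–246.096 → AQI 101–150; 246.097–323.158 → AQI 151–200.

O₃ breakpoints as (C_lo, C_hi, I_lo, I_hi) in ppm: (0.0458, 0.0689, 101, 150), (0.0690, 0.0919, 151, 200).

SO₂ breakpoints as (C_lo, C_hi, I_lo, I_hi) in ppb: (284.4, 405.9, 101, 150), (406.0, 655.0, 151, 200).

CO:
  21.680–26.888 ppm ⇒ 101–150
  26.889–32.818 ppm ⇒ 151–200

181

PM10 494.61: bracket 481.52–582.23 → index 151–200; slope 49/100.71, offset 13.09.
AQI = 151 + 49/100.71·13.09 ≈ 157.37 ⇒ 157.
PM2.5: 315.393 ∈ [246.097, 323.158] ↔ index [151, 200].
151 + (315.393−246.097)·(200−151)/(323.158−246.097) = 151 + 69.296·49/77.061 ≈ 195.06, so AQI = 195.
O₃: 0.0830 ∈ [0.0690, 0.0919] ↔ index [151, 200].
151 + (0.0830−0.0690)·(200−151)/(0.0919−0.0690) = 151 + 0.0140·49/0.0229 ≈ 180.96, so AQI = 181.
SO₂ 443.0: bracket 406.0–655.0 → index 151–200; slope 49/249.0, offset 37.0.
AQI = 151 + 49/249.0·37.0 ≈ 158.28 ⇒ 158.
CO: row 21.680–26.888 (AQI 101–150). (150−101)·(26.718−21.680)/(26.888−21.680) + 101 = 49·5.038/5.208 + 101 ≈ 148.40 → 148.
Sub-indices: PM10→157, PM2.5→195, O₃→181, SO₂→158, CO→148. Ranked high→low: 195, 181, 158, 157, 148. Second-highest sub-index = 181.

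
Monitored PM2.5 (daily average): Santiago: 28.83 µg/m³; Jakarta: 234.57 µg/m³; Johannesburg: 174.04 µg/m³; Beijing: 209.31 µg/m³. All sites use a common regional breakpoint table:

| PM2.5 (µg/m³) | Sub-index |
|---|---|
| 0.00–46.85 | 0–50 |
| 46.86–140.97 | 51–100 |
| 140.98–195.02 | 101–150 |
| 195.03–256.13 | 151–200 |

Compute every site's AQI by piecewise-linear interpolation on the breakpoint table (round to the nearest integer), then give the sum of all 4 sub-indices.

Santiago: row 0.00–46.85 (AQI 0–50). (50−0)·(28.83−0.00)/(46.85−0.00) + 0 = 50·28.83/46.85 + 0 ≈ 30.77 → 31.
Jakarta 234.57: bracket 195.03–256.13 → index 151–200; slope 49/61.10, offset 39.54.
AQI = 151 + 49/61.10·39.54 ≈ 182.71 ⇒ 183.
Johannesburg: row 140.98–195.02 (AQI 101–150). (150−101)·(174.04−140.98)/(195.02−140.98) + 101 = 49·33.06/54.04 + 101 ≈ 130.98 → 131.
Beijing: row 195.03–256.13 (AQI 151–200). (200−151)·(209.31−195.03)/(256.13−195.03) + 151 = 49·14.28/61.10 + 151 ≈ 162.45 → 162.
AQIs: Santiago=31, Jakarta=183, Johannesburg=131, Beijing=162. Sum = 31 + 183 + 131 + 162 = 507.

507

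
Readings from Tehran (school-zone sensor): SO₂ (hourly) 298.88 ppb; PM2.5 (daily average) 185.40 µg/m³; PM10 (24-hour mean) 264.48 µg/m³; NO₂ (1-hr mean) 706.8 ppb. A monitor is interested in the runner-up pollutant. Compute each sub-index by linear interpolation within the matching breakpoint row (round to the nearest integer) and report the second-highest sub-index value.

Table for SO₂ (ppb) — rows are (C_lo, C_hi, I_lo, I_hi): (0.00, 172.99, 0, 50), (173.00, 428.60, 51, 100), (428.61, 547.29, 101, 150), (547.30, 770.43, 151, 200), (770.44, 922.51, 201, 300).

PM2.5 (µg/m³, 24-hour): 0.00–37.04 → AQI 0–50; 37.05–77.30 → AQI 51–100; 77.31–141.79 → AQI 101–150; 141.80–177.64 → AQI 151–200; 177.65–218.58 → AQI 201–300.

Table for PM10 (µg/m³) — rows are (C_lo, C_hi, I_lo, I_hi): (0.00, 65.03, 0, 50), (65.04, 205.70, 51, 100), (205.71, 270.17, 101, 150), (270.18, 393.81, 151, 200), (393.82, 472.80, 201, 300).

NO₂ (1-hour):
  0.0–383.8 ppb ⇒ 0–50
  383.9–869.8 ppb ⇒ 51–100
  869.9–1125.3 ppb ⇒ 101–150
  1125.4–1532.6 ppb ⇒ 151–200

146

SO₂ 298.88: bracket 173.00–428.60 → index 51–100; slope 49/255.60, offset 125.88.
AQI = 51 + 49/255.60·125.88 ≈ 75.13 ⇒ 75.
PM2.5 185.40: bracket 177.65–218.58 → index 201–300; slope 99/40.93, offset 7.75.
AQI = 201 + 99/40.93·7.75 ≈ 219.75 ⇒ 220.
PM10 264.48: bracket 205.71–270.17 → index 101–150; slope 49/64.46, offset 58.77.
AQI = 101 + 49/64.46·58.77 ≈ 145.67 ⇒ 146.
NO₂: 706.8 lies in 383.9–869.8, so I_lo=51, I_hi=100, C_lo=383.9, C_hi=869.8.
(100−51)/(869.8−383.9) × (706.8−383.9) + 51 = 49/485.9 × 322.9 + 51 ≈ 83.56 → 84.
Sub-indices: SO₂→75, PM2.5→220, PM10→146, NO₂→84. Ranked high→low: 220, 146, 84, 75. Second-highest sub-index = 146.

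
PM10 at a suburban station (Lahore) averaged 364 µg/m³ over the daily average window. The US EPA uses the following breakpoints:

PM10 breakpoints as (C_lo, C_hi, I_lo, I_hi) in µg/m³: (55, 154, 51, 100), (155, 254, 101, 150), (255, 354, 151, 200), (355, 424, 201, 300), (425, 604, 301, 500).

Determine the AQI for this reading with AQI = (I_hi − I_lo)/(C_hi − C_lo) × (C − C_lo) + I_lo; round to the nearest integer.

214

PM10 364: bracket 355–424 → index 201–300; slope 99/69, offset 9.
AQI = 201 + 99/69·9 ≈ 213.91 ⇒ 214.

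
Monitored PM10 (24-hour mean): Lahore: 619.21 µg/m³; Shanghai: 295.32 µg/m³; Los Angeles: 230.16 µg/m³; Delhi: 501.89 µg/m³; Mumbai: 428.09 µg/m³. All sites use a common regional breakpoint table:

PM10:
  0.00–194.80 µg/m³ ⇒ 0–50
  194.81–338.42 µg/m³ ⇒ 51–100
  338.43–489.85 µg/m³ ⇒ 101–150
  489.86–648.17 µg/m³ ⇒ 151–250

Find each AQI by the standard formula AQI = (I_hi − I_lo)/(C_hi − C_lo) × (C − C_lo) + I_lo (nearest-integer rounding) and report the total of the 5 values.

Lahore: 619.21 lies in 489.86–648.17, so I_lo=151, I_hi=250, C_lo=489.86, C_hi=648.17.
(250−151)/(648.17−489.86) × (619.21−489.86) + 151 = 99/158.31 × 129.35 + 151 ≈ 231.89 → 232.
Shanghai: 295.32 ∈ [194.81, 338.42] ↔ index [51, 100].
51 + (295.32−194.81)·(100−51)/(338.42−194.81) = 51 + 100.51·49/143.61 ≈ 85.29, so AQI = 85.
Los Angeles: 230.16 ∈ [194.81, 338.42] ↔ index [51, 100].
51 + (230.16−194.81)·(100−51)/(338.42−194.81) = 51 + 35.35·49/143.61 ≈ 63.06, so AQI = 63.
Delhi: 501.89 ∈ [489.86, 648.17] ↔ index [151, 250].
151 + (501.89−489.86)·(250−151)/(648.17−489.86) = 151 + 12.03·99/158.31 ≈ 158.52, so AQI = 159.
Mumbai: 428.09 lies in 338.43–489.85, so I_lo=101, I_hi=150, C_lo=338.43, C_hi=489.85.
(150−101)/(489.85−338.43) × (428.09−338.43) + 101 = 49/151.42 × 89.66 + 101 ≈ 130.01 → 130.
AQIs: Lahore=232, Shanghai=85, Los Angeles=63, Delhi=159, Mumbai=130. Sum = 232 + 85 + 63 + 159 + 130 = 669.

669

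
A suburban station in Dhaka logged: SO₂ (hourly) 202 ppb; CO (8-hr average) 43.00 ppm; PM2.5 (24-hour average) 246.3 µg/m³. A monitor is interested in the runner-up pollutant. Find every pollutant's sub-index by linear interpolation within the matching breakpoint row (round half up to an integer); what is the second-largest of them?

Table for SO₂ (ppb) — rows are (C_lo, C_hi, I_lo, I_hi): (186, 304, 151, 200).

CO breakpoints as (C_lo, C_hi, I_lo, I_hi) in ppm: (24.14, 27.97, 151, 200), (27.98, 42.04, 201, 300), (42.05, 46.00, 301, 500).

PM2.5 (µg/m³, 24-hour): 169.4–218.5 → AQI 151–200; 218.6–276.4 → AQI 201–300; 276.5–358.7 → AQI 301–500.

SO₂ 202: bracket 186–304 → index 151–200; slope 49/118, offset 16.
AQI = 151 + 49/118·16 ≈ 157.64 ⇒ 158.
CO 43.00: bracket 42.05–46.00 → index 301–500; slope 199/3.95, offset 0.95.
AQI = 301 + 199/3.95·0.95 ≈ 348.86 ⇒ 349.
PM2.5 246.3: bracket 218.6–276.4 → index 201–300; slope 99/57.8, offset 27.7.
AQI = 201 + 99/57.8·27.7 ≈ 248.44 ⇒ 248.
Sub-indices: SO₂→158, CO→349, PM2.5→248. Ranked high→low: 349, 248, 158. Second-highest sub-index = 248.

248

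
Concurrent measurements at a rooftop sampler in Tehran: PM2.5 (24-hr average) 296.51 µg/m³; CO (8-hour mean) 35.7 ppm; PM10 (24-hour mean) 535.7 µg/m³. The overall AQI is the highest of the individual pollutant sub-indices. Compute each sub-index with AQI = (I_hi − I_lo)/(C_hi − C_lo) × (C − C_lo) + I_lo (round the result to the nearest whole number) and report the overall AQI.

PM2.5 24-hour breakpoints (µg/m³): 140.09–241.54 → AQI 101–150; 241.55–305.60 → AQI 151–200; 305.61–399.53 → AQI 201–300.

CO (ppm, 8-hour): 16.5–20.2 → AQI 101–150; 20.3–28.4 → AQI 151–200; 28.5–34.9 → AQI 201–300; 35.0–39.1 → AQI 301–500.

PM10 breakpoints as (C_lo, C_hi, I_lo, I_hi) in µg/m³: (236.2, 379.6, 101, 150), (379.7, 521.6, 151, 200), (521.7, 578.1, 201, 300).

PM2.5: 296.51 ∈ [241.55, 305.60] ↔ index [151, 200].
151 + (296.51−241.55)·(200−151)/(305.60−241.55) = 151 + 54.96·49/64.05 ≈ 193.05, so AQI = 193.
CO: 35.7 lies in 35.0–39.1, so I_lo=301, I_hi=500, C_lo=35.0, C_hi=39.1.
(500−301)/(39.1−35.0) × (35.7−35.0) + 301 = 199/4.1 × 0.7 + 301 ≈ 334.98 → 335.
PM10: 535.7 ∈ [521.7, 578.1] ↔ index [201, 300].
201 + (535.7−521.7)·(300−201)/(578.1−521.7) = 201 + 14.0·99/56.4 ≈ 225.57, so AQI = 226.
Sub-indices: PM2.5→193, CO→335, PM10→226. Overall AQI = max = 335; dominant pollutant is CO.

335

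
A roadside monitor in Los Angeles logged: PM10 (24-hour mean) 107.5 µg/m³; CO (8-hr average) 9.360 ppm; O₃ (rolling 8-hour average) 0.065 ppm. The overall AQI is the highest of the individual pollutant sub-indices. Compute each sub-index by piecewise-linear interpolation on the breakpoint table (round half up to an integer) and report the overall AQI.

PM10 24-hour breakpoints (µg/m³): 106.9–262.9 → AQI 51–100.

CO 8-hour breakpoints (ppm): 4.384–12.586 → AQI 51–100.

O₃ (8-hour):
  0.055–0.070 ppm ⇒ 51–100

PM10: row 106.9–262.9 (AQI 51–100). (100−51)·(107.5−106.9)/(262.9−106.9) + 51 = 49·0.6/156.0 + 51 ≈ 51.19 → 51.
CO: 9.360 ∈ [4.384, 12.586] ↔ index [51, 100].
51 + (9.360−4.384)·(100−51)/(12.586−4.384) = 51 + 4.976·49/8.202 ≈ 80.73, so AQI = 81.
O₃ 0.065: bracket 0.055–0.070 → index 51–100; slope 49/0.015, offset 0.010.
AQI = 51 + 49/0.015·0.010 ≈ 83.67 ⇒ 84.
Sub-indices: PM10→51, CO→81, O₃→84. Overall AQI = max = 84; dominant pollutant is O₃.
AQI 84: Moderate.

84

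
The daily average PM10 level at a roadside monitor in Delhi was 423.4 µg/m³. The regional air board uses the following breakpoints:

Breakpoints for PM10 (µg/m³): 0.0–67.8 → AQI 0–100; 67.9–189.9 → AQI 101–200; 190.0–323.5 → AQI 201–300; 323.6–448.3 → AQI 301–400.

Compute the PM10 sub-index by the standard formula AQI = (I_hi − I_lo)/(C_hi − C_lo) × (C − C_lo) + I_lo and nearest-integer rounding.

PM10: 423.4 lies in 323.6–448.3, so I_lo=301, I_hi=400, C_lo=323.6, C_hi=448.3.
(400−301)/(448.3−323.6) × (423.4−323.6) + 301 = 99/124.7 × 99.8 + 301 ≈ 380.23 → 380.

380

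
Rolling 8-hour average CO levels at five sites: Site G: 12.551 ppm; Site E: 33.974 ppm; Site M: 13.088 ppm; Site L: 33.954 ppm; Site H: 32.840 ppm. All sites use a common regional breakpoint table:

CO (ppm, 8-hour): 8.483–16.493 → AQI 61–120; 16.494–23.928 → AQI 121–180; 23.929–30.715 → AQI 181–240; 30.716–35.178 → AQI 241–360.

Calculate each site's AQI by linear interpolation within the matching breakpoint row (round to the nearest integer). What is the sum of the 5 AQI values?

Site G: 12.551 lies in 8.483–16.493, so I_lo=61, I_hi=120, C_lo=8.483, C_hi=16.493.
(120−61)/(16.493−8.483) × (12.551−8.483) + 61 = 59/8.010 × 4.068 + 61 ≈ 90.96 → 91.
Site E: 33.974 ∈ [30.716, 35.178] ↔ index [241, 360].
241 + (33.974−30.716)·(360−241)/(35.178−30.716) = 241 + 3.258·119/4.462 ≈ 327.89, so AQI = 328.
Site M: row 8.483–16.493 (AQI 61–120). (120−61)·(13.088−8.483)/(16.493−8.483) + 61 = 59·4.605/8.010 + 61 ≈ 94.92 → 95.
Site L 33.954: bracket 30.716–35.178 → index 241–360; slope 119/4.462, offset 3.238.
AQI = 241 + 119/4.462·3.238 ≈ 327.36 ⇒ 327.
Site H: 32.840 lies in 30.716–35.178, so I_lo=241, I_hi=360, C_lo=30.716, C_hi=35.178.
(360−241)/(35.178−30.716) × (32.840−30.716) + 241 = 119/4.462 × 2.124 + 241 ≈ 297.65 → 298.
AQIs: Site G=91, Site E=328, Site M=95, Site L=327, Site H=298. Sum = 91 + 328 + 95 + 327 + 298 = 1139.

1139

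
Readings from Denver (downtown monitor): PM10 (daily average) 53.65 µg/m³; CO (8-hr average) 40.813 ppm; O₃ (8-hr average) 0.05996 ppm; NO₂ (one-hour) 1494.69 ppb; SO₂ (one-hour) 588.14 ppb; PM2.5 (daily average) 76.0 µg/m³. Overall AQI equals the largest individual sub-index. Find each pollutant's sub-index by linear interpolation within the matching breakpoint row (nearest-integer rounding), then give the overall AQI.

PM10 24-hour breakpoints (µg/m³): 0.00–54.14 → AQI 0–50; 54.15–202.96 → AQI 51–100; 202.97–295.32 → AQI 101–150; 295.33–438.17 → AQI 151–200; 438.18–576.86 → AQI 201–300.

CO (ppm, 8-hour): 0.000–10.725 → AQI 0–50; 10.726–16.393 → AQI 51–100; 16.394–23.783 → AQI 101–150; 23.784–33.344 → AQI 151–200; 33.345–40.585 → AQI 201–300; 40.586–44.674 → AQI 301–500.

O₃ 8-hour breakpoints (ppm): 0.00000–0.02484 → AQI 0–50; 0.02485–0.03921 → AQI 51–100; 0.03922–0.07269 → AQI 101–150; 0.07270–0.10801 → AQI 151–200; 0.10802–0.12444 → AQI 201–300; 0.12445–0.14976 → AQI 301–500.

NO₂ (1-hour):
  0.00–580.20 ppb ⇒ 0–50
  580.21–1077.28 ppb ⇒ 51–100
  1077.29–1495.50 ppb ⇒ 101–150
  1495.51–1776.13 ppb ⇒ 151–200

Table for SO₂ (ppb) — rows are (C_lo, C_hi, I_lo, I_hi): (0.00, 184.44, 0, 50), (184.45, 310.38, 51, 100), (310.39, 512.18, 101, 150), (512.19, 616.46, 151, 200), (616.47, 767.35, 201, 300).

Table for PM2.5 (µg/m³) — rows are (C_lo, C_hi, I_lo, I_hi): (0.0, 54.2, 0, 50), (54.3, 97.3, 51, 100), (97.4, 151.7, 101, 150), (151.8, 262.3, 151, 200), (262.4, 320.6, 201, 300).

312

PM10: 53.65 lies in 0.00–54.14, so I_lo=0, I_hi=50, C_lo=0.00, C_hi=54.14.
(50−0)/(54.14−0.00) × (53.65−0.00) + 0 = 50/54.14 × 53.65 + 0 ≈ 49.55 → 50.
CO 40.813: bracket 40.586–44.674 → index 301–500; slope 199/4.088, offset 0.227.
AQI = 301 + 199/4.088·0.227 ≈ 312.05 ⇒ 312.
O₃: row 0.03922–0.07269 (AQI 101–150). (150−101)·(0.05996−0.03922)/(0.07269−0.03922) + 101 = 49·0.02074/0.03347 + 101 ≈ 131.36 → 131.
NO₂: row 1077.29–1495.50 (AQI 101–150). (150−101)·(1494.69−1077.29)/(1495.50−1077.29) + 101 = 49·417.40/418.21 + 101 ≈ 149.91 → 150.
SO₂ 588.14: bracket 512.19–616.46 → index 151–200; slope 49/104.27, offset 75.95.
AQI = 151 + 49/104.27·75.95 ≈ 186.69 ⇒ 187.
PM2.5: 76.0 ∈ [54.3, 97.3] ↔ index [51, 100].
51 + (76.0−54.3)·(100−51)/(97.3−54.3) = 51 + 21.7·49/43.0 ≈ 75.73, so AQI = 76.
Sub-indices: PM10→50, CO→312, O₃→131, NO₂→150, SO₂→187, PM2.5→76. Overall AQI = max = 312; dominant pollutant is CO.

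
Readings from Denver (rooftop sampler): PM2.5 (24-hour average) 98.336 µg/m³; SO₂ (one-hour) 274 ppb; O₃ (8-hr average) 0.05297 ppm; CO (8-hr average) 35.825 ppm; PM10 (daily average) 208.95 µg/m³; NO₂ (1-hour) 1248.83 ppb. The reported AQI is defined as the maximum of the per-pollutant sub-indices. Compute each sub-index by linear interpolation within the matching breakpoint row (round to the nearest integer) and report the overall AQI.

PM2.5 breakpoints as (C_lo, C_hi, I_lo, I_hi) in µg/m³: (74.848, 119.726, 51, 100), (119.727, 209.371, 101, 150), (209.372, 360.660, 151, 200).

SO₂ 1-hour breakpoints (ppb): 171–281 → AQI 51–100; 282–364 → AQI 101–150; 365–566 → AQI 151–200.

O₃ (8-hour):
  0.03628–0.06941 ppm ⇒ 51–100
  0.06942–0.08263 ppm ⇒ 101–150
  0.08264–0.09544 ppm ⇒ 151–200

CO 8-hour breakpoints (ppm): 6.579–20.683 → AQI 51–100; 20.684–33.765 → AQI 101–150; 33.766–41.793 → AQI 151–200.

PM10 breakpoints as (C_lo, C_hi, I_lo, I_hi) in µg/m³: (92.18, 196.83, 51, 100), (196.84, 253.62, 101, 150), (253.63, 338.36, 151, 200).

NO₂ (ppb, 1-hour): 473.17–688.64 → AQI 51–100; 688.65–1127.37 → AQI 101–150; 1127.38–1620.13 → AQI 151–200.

PM2.5 98.336: bracket 74.848–119.726 → index 51–100; slope 49/44.878, offset 23.488.
AQI = 51 + 49/44.878·23.488 ≈ 76.65 ⇒ 77.
SO₂ 274: bracket 171–281 → index 51–100; slope 49/110, offset 103.
AQI = 51 + 49/110·103 ≈ 96.88 ⇒ 97.
O₃: 0.05297 lies in 0.03628–0.06941, so I_lo=51, I_hi=100, C_lo=0.03628, C_hi=0.06941.
(100−51)/(0.06941−0.03628) × (0.05297−0.03628) + 51 = 49/0.03313 × 0.01669 + 51 ≈ 75.68 → 76.
CO 35.825: bracket 33.766–41.793 → index 151–200; slope 49/8.027, offset 2.059.
AQI = 151 + 49/8.027·2.059 ≈ 163.57 ⇒ 164.
PM10: 208.95 ∈ [196.84, 253.62] ↔ index [101, 150].
101 + (208.95−196.84)·(150−101)/(253.62−196.84) = 101 + 12.11·49/56.78 ≈ 111.45, so AQI = 111.
NO₂ 1248.83: bracket 1127.38–1620.13 → index 151–200; slope 49/492.75, offset 121.45.
AQI = 151 + 49/492.75·121.45 ≈ 163.08 ⇒ 163.
Sub-indices: PM2.5→77, SO₂→97, O₃→76, CO→164, PM10→111, NO₂→163. Overall AQI = max = 164; dominant pollutant is CO.

164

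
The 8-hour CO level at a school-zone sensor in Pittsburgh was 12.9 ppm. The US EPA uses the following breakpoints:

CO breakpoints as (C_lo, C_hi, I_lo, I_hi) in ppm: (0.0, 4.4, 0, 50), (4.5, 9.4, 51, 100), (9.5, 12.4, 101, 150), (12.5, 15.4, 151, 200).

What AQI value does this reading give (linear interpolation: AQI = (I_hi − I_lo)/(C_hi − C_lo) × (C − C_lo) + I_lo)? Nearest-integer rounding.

158

CO: 12.9 lies in 12.5–15.4, so I_lo=151, I_hi=200, C_lo=12.5, C_hi=15.4.
(200−151)/(15.4−12.5) × (12.9−12.5) + 151 = 49/2.9 × 0.4 + 151 ≈ 157.76 → 158.
AQI 158 falls in the Unhealthy category.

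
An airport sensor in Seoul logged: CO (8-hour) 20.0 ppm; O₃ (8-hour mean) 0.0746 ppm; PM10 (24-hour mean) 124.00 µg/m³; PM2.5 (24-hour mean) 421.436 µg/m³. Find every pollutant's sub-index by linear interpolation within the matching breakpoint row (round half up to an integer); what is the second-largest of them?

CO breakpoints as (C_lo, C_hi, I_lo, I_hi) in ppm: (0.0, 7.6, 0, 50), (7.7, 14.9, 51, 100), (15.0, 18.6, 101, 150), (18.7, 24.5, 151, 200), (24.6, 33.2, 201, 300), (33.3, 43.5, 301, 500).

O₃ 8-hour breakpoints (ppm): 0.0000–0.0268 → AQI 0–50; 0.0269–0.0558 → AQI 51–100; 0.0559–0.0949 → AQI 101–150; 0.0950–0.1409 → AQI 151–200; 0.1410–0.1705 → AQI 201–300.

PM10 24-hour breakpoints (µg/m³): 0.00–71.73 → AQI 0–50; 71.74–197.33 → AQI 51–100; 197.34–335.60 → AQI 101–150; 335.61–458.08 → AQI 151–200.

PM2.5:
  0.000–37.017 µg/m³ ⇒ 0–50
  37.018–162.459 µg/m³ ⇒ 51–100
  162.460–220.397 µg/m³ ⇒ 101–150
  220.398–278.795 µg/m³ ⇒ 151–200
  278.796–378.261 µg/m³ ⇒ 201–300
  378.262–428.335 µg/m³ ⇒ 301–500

CO: 20.0 lies in 18.7–24.5, so I_lo=151, I_hi=200, C_lo=18.7, C_hi=24.5.
(200−151)/(24.5−18.7) × (20.0−18.7) + 151 = 49/5.8 × 1.3 + 151 ≈ 161.98 → 162.
O₃: 0.0746 lies in 0.0559–0.0949, so I_lo=101, I_hi=150, C_lo=0.0559, C_hi=0.0949.
(150−101)/(0.0949−0.0559) × (0.0746−0.0559) + 101 = 49/0.0390 × 0.0187 + 101 ≈ 124.49 → 124.
PM10 124.00: bracket 71.74–197.33 → index 51–100; slope 49/125.59, offset 52.26.
AQI = 51 + 49/125.59·52.26 ≈ 71.39 ⇒ 71.
PM2.5: 421.436 lies in 378.262–428.335, so I_lo=301, I_hi=500, C_lo=378.262, C_hi=428.335.
(500−301)/(428.335−378.262) × (421.436−378.262) + 301 = 199/50.073 × 43.174 + 301 ≈ 472.58 → 473.
Sub-indices: CO→162, O₃→124, PM10→71, PM2.5→473. Ranked high→low: 473, 162, 124, 71. Second-highest sub-index = 162.

162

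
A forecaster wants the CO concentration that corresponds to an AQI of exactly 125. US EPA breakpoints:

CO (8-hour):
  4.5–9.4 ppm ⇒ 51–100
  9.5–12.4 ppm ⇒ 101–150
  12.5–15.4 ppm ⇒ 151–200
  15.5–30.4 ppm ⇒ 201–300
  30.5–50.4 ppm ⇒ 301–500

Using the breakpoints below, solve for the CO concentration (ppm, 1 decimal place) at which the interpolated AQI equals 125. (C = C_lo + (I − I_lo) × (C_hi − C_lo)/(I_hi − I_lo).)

10.9

AQI 125 lies in the 101–150 band, which corresponds to 9.5–12.4 ppm.
C = 9.5 + (125−101)×(12.4−9.5)/(150−101) = 9.5 + 24×2.9/49 ≈ 10.920 ppm → 10.9 ppm to 1 dp.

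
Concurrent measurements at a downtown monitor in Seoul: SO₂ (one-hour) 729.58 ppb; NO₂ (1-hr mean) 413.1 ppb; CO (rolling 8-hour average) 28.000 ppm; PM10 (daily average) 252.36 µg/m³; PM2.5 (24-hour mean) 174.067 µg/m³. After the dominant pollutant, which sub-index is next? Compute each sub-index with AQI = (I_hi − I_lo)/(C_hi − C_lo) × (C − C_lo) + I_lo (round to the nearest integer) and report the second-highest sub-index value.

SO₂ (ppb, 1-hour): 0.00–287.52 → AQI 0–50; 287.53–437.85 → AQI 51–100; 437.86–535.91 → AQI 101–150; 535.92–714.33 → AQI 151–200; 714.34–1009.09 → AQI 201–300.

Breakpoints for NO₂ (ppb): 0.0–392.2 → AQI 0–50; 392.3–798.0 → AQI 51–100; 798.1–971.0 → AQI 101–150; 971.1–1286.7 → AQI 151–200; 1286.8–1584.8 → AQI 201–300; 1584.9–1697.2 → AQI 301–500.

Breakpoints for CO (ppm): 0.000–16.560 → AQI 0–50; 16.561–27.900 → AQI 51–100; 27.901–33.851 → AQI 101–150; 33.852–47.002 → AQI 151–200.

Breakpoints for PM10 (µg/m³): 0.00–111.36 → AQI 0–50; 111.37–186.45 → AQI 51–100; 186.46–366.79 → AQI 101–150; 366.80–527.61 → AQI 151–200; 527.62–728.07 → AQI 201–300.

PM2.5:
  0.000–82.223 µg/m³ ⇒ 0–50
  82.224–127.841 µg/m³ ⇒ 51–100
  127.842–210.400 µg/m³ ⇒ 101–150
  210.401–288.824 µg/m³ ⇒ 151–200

SO₂: 729.58 lies in 714.34–1009.09, so I_lo=201, I_hi=300, C_lo=714.34, C_hi=1009.09.
(300−201)/(1009.09−714.34) × (729.58−714.34) + 201 = 99/294.75 × 15.24 + 201 ≈ 206.12 → 206.
NO₂: 413.1 lies in 392.3–798.0, so I_lo=51, I_hi=100, C_lo=392.3, C_hi=798.0.
(100−51)/(798.0−392.3) × (413.1−392.3) + 51 = 49/405.7 × 20.8 + 51 ≈ 53.51 → 54.
CO: 28.000 lies in 27.901–33.851, so I_lo=101, I_hi=150, C_lo=27.901, C_hi=33.851.
(150−101)/(33.851−27.901) × (28.000−27.901) + 101 = 49/5.950 × 0.099 + 101 ≈ 101.82 → 102.
PM10: 252.36 lies in 186.46–366.79, so I_lo=101, I_hi=150, C_lo=186.46, C_hi=366.79.
(150−101)/(366.79−186.46) × (252.36−186.46) + 101 = 49/180.33 × 65.90 + 101 ≈ 118.91 → 119.
PM2.5: 174.067 ∈ [127.842, 210.400] ↔ index [101, 150].
101 + (174.067−127.842)·(150−101)/(210.400−127.842) = 101 + 46.225·49/82.558 ≈ 128.44, so AQI = 128.
Sub-indices: SO₂→206, NO₂→54, CO→102, PM10→119, PM2.5→128. Ranked high→low: 206, 128, 119, 102, 54. Second-highest sub-index = 128.

128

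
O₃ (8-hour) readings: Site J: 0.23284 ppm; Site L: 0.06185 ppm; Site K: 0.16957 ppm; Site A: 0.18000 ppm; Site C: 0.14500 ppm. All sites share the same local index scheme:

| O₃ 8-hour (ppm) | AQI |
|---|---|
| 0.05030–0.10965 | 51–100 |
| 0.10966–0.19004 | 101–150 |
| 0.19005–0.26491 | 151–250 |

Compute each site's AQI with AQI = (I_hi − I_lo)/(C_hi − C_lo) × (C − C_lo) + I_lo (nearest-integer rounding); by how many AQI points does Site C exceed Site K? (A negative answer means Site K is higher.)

Site J: row 0.19005–0.26491 (AQI 151–250). (250−151)·(0.23284−0.19005)/(0.26491−0.19005) + 151 = 99·0.04279/0.07486 + 151 ≈ 207.59 → 208.
Site L: 0.06185 ∈ [0.05030, 0.10965] ↔ index [51, 100].
51 + (0.06185−0.05030)·(100−51)/(0.10965−0.05030) = 51 + 0.01155·49/0.05935 ≈ 60.54, so AQI = 61.
Site K: 0.16957 ∈ [0.10966, 0.19004] ↔ index [101, 150].
101 + (0.16957−0.10966)·(150−101)/(0.19004−0.10966) = 101 + 0.05991·49/0.08038 ≈ 137.52, so AQI = 138.
Site A: 0.18000 lies in 0.10966–0.19004, so I_lo=101, I_hi=150, C_lo=0.10966, C_hi=0.19004.
(150−101)/(0.19004−0.10966) × (0.18000−0.10966) + 101 = 49/0.08038 × 0.07034 + 101 ≈ 143.88 → 144.
Site C: 0.14500 lies in 0.10966–0.19004, so I_lo=101, I_hi=150, C_lo=0.10966, C_hi=0.19004.
(150−101)/(0.19004−0.10966) × (0.14500−0.10966) + 101 = 49/0.08038 × 0.03534 + 101 ≈ 122.54 → 123.
AQIs: Site J=208, Site L=61, Site K=138, Site A=144, Site C=123. Site C (123) − Site K (138) = -15.

-15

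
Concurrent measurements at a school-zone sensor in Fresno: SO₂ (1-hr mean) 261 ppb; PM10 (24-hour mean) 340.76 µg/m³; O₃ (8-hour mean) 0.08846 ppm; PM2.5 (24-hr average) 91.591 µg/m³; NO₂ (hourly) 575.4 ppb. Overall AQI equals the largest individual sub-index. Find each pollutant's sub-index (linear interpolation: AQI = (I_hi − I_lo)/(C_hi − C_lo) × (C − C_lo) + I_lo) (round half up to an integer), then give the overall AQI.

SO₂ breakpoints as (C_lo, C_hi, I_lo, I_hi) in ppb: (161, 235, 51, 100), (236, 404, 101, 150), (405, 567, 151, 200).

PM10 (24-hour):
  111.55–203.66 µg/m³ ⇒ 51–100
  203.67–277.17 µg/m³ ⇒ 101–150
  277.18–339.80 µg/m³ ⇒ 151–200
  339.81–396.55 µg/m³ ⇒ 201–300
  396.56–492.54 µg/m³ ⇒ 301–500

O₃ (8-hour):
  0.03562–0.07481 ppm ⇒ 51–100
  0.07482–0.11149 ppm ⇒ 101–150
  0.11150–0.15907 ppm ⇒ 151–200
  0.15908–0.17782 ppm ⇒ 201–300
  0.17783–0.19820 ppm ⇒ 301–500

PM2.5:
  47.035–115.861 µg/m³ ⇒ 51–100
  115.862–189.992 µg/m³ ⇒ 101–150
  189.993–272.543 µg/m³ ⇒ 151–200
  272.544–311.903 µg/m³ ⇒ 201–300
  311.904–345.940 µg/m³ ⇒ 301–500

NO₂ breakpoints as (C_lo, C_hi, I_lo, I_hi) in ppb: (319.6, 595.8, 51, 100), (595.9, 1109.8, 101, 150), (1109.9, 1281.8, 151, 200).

SO₂: 261 lies in 236–404, so I_lo=101, I_hi=150, C_lo=236, C_hi=404.
(150−101)/(404−236) × (261−236) + 101 = 49/168 × 25 + 101 ≈ 108.29 → 108.
PM10: 340.76 lies in 339.81–396.55, so I_lo=201, I_hi=300, C_lo=339.81, C_hi=396.55.
(300−201)/(396.55−339.81) × (340.76−339.81) + 201 = 99/56.74 × 0.95 + 201 ≈ 202.66 → 203.
O₃: row 0.07482–0.11149 (AQI 101–150). (150−101)·(0.08846−0.07482)/(0.11149−0.07482) + 101 = 49·0.01364/0.03667 + 101 ≈ 119.23 → 119.
PM2.5 91.591: bracket 47.035–115.861 → index 51–100; slope 49/68.826, offset 44.556.
AQI = 51 + 49/68.826·44.556 ≈ 82.72 ⇒ 83.
NO₂: row 319.6–595.8 (AQI 51–100). (100−51)·(575.4−319.6)/(595.8−319.6) + 51 = 49·255.8/276.2 + 51 ≈ 96.38 → 96.
Sub-indices: SO₂→108, PM10→203, O₃→119, PM2.5→83, NO₂→96. Overall AQI = max = 203; dominant pollutant is PM10.
AQI 203: Very Unhealthy.

203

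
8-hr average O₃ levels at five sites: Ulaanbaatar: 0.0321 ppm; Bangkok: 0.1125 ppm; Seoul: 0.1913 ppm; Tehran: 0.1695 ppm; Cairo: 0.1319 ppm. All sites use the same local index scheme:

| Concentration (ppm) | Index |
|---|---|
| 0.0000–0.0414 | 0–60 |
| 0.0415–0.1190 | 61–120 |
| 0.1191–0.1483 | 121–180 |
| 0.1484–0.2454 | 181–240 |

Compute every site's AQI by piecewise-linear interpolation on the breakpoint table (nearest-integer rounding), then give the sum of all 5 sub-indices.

Ulaanbaatar: row 0.0000–0.0414 (AQI 0–60). (60−0)·(0.0321−0.0000)/(0.0414−0.0000) + 0 = 60·0.0321/0.0414 + 0 ≈ 46.52 → 47.
Bangkok 0.1125: bracket 0.0415–0.1190 → index 61–120; slope 59/0.0775, offset 0.0710.
AQI = 61 + 59/0.0775·0.0710 ≈ 115.05 ⇒ 115.
Seoul: 0.1913 ∈ [0.1484, 0.2454] ↔ index [181, 240].
181 + (0.1913−0.1484)·(240−181)/(0.2454−0.1484) = 181 + 0.0429·59/0.0970 ≈ 207.09, so AQI = 207.
Tehran: 0.1695 lies in 0.1484–0.2454, so I_lo=181, I_hi=240, C_lo=0.1484, C_hi=0.2454.
(240−181)/(0.2454−0.1484) × (0.1695−0.1484) + 181 = 59/0.0970 × 0.0211 + 181 ≈ 193.83 → 194.
Cairo: 0.1319 lies in 0.1191–0.1483, so I_lo=121, I_hi=180, C_lo=0.1191, C_hi=0.1483.
(180−121)/(0.1483−0.1191) × (0.1319−0.1191) + 121 = 59/0.0292 × 0.0128 + 121 ≈ 146.86 → 147.
AQIs: Ulaanbaatar=47, Bangkok=115, Seoul=207, Tehran=194, Cairo=147. Sum = 47 + 115 + 207 + 194 + 147 = 710.

710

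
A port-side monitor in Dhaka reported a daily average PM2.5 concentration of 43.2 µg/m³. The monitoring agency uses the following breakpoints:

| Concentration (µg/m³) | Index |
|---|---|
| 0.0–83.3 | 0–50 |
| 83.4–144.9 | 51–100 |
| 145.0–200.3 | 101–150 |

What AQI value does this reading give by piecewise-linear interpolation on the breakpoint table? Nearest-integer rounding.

PM2.5 43.2: bracket 0.0–83.3 → index 0–50; slope 50/83.3, offset 43.2.
AQI = 0 + 50/83.3·43.2 ≈ 25.93 ⇒ 26.

26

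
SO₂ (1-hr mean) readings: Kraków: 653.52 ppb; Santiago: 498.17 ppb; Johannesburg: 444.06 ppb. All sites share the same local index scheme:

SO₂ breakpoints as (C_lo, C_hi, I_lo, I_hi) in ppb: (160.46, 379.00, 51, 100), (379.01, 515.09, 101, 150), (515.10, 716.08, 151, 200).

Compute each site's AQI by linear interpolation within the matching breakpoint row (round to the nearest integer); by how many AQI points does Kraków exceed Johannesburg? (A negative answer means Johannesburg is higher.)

Kraków: row 515.10–716.08 (AQI 151–200). (200−151)·(653.52−515.10)/(716.08−515.10) + 151 = 49·138.42/200.98 + 151 ≈ 184.75 → 185.
Santiago: row 379.01–515.09 (AQI 101–150). (150−101)·(498.17−379.01)/(515.09−379.01) + 101 = 49·119.16/136.08 + 101 ≈ 143.91 → 144.
Johannesburg: 444.06 ∈ [379.01, 515.09] ↔ index [101, 150].
101 + (444.06−379.01)·(150−101)/(515.09−379.01) = 101 + 65.05·49/136.08 ≈ 124.42, so AQI = 124.
AQIs: Kraków=185, Santiago=144, Johannesburg=124. Kraków (185) − Johannesburg (124) = 61.

61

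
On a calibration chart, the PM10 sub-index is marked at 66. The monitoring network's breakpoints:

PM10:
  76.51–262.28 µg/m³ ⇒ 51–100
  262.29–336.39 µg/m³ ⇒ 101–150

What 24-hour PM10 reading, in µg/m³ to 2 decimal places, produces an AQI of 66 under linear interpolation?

133.38

AQI 66 lies in the 51–100 band, which corresponds to 76.51–262.28 µg/m³.
C = 76.51 + (66−51)×(262.28−76.51)/(100−51) = 76.51 + 15×185.77/49 ≈ 133.3784 µg/m³ → 133.38 µg/m³ to 2 dp.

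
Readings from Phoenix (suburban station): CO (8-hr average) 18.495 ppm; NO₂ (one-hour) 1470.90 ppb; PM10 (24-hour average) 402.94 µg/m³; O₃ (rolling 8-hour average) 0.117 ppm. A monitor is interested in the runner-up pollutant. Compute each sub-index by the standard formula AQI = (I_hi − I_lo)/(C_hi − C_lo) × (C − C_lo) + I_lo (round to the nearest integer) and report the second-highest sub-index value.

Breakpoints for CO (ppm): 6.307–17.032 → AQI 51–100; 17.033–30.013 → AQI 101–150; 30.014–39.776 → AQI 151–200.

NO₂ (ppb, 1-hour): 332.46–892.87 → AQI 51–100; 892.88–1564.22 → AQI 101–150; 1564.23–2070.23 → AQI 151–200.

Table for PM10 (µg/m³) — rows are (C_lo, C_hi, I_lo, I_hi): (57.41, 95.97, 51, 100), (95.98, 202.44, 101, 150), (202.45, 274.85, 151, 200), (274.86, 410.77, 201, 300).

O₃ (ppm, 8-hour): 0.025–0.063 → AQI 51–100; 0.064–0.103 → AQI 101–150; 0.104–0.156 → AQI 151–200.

163

CO: 18.495 lies in 17.033–30.013, so I_lo=101, I_hi=150, C_lo=17.033, C_hi=30.013.
(150−101)/(30.013−17.033) × (18.495−17.033) + 101 = 49/12.980 × 1.462 + 101 ≈ 106.52 → 107.
NO₂: 1470.90 lies in 892.88–1564.22, so I_lo=101, I_hi=150, C_lo=892.88, C_hi=1564.22.
(150−101)/(1564.22−892.88) × (1470.90−892.88) + 101 = 49/671.34 × 578.02 + 101 ≈ 143.19 → 143.
PM10: row 274.86–410.77 (AQI 201–300). (300−201)·(402.94−274.86)/(410.77−274.86) + 201 = 99·128.08/135.91 + 201 ≈ 294.30 → 294.
O₃: row 0.104–0.156 (AQI 151–200). (200−151)·(0.117−0.104)/(0.156−0.104) + 151 = 49·0.013/0.052 + 151 ≈ 163.25 → 163.
Sub-indices: CO→107, NO₂→143, PM10→294, O₃→163. Ranked high→low: 294, 163, 143, 107. Second-highest sub-index = 163.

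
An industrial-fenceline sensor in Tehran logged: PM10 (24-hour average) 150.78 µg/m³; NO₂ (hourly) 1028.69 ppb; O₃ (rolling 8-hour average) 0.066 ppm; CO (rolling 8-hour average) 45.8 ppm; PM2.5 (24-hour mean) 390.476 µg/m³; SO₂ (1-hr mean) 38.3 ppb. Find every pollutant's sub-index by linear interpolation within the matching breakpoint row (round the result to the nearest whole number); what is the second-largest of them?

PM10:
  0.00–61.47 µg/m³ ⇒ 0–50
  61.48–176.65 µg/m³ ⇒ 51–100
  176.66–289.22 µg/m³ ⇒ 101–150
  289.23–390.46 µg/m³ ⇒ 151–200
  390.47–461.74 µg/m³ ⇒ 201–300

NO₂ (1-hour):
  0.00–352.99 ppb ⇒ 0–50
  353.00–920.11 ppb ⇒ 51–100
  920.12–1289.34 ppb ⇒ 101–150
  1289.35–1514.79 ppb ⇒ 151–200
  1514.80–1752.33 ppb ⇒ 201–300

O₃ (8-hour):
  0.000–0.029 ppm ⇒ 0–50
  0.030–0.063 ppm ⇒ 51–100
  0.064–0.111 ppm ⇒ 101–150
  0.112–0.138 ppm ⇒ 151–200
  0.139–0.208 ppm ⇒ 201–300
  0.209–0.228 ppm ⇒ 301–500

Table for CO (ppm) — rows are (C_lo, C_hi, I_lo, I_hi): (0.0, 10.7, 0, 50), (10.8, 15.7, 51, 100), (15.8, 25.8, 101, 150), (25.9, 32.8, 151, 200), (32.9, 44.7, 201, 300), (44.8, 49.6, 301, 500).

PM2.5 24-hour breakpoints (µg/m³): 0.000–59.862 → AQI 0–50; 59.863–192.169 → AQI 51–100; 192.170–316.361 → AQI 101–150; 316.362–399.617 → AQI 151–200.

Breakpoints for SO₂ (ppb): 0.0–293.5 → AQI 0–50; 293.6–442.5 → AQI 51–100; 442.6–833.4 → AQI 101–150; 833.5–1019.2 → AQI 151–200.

195

PM10: 150.78 lies in 61.48–176.65, so I_lo=51, I_hi=100, C_lo=61.48, C_hi=176.65.
(100−51)/(176.65−61.48) × (150.78−61.48) + 51 = 49/115.17 × 89.30 + 51 ≈ 88.99 → 89.
NO₂ 1028.69: bracket 920.12–1289.34 → index 101–150; slope 49/369.22, offset 108.57.
AQI = 101 + 49/369.22·108.57 ≈ 115.41 ⇒ 115.
O₃: row 0.064–0.111 (AQI 101–150). (150−101)·(0.066−0.064)/(0.111−0.064) + 101 = 49·0.002/0.047 + 101 ≈ 103.09 → 103.
CO: 45.8 lies in 44.8–49.6, so I_lo=301, I_hi=500, C_lo=44.8, C_hi=49.6.
(500−301)/(49.6−44.8) × (45.8−44.8) + 301 = 199/4.8 × 1.0 + 301 ≈ 342.46 → 342.
PM2.5: 390.476 lies in 316.362–399.617, so I_lo=151, I_hi=200, C_lo=316.362, C_hi=399.617.
(200−151)/(399.617−316.362) × (390.476−316.362) + 151 = 49/83.255 × 74.114 + 151 ≈ 194.62 → 195.
SO₂ 38.3: bracket 0.0–293.5 → index 0–50; slope 50/293.5, offset 38.3.
AQI = 0 + 50/293.5·38.3 ≈ 6.52 ⇒ 7.
Sub-indices: PM10→89, NO₂→115, O₃→103, CO→342, PM2.5→195, SO₂→7. Ranked high→low: 342, 195, 115, 103, 89, 7. Second-highest sub-index = 195.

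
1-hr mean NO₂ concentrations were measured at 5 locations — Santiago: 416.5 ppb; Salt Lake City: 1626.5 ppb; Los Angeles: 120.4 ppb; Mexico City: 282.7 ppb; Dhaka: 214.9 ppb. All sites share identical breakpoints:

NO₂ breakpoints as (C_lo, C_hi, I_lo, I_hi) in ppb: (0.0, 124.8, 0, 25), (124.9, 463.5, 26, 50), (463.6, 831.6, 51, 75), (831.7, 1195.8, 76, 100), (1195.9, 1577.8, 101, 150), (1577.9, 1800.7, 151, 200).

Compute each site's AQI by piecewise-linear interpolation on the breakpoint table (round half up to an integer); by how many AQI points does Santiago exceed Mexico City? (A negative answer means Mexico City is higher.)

10

Santiago 416.5: bracket 124.9–463.5 → index 26–50; slope 24/338.6, offset 291.6.
AQI = 26 + 24/338.6·291.6 ≈ 46.67 ⇒ 47.
Salt Lake City: 1626.5 lies in 1577.9–1800.7, so I_lo=151, I_hi=200, C_lo=1577.9, C_hi=1800.7.
(200−151)/(1800.7−1577.9) × (1626.5−1577.9) + 151 = 49/222.8 × 48.6 + 151 ≈ 161.69 → 162.
Los Angeles: 120.4 lies in 0.0–124.8, so I_lo=0, I_hi=25, C_lo=0.0, C_hi=124.8.
(25−0)/(124.8−0.0) × (120.4−0.0) + 0 = 25/124.8 × 120.4 + 0 ≈ 24.12 → 24.
Mexico City 282.7: bracket 124.9–463.5 → index 26–50; slope 24/338.6, offset 157.8.
AQI = 26 + 24/338.6·157.8 ≈ 37.18 ⇒ 37.
Dhaka: 214.9 lies in 124.9–463.5, so I_lo=26, I_hi=50, C_lo=124.9, C_hi=463.5.
(50−26)/(463.5−124.9) × (214.9−124.9) + 26 = 24/338.6 × 90.0 + 26 ≈ 32.38 → 32.
AQIs: Santiago=47, Salt Lake City=162, Los Angeles=24, Mexico City=37, Dhaka=32. Santiago (47) − Mexico City (37) = 10.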